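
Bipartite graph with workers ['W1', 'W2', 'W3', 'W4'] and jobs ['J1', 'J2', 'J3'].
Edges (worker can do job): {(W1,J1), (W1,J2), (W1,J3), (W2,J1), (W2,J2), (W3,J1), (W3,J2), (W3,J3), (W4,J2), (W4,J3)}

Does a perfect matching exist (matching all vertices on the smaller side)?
Yes, perfect matching exists (size 3)

Perfect matching: {(W1,J1), (W3,J2), (W4,J3)}
All 3 vertices on the smaller side are matched.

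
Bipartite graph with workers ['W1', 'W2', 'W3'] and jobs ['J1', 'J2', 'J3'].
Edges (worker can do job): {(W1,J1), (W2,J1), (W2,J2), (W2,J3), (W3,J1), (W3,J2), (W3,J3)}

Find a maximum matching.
Matching: {(W1,J1), (W2,J3), (W3,J2)}

Maximum matching (size 3):
  W1 → J1
  W2 → J3
  W3 → J2

Each worker is assigned to at most one job, and each job to at most one worker.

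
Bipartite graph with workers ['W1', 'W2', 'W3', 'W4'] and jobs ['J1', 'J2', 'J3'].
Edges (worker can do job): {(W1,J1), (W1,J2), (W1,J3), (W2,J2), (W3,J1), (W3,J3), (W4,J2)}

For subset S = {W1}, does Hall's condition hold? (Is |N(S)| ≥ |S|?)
Yes: |N(S)| = 3, |S| = 1

Subset S = {W1}
Neighbors N(S) = {J1, J2, J3}

|N(S)| = 3, |S| = 1
Hall's condition: |N(S)| ≥ |S| is satisfied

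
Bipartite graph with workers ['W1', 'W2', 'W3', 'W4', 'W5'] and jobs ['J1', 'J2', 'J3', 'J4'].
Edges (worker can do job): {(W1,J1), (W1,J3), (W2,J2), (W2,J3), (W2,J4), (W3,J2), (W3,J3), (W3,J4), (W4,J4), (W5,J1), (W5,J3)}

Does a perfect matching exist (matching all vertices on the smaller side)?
Yes, perfect matching exists (size 4)

Perfect matching: {(W1,J1), (W2,J2), (W3,J4), (W5,J3)}
All 4 vertices on the smaller side are matched.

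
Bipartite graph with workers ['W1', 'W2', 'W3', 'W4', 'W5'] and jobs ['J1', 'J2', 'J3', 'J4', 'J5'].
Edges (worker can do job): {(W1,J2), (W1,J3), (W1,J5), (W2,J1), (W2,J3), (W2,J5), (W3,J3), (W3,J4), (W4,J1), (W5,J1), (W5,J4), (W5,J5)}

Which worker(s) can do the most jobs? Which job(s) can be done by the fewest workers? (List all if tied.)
Most versatile: W1, W2, W5 (3 jobs); Least covered: J2 (1 workers)

Worker degrees (jobs they can do): W1:3, W2:3, W3:2, W4:1, W5:3
Job degrees (workers who can do it): J1:3, J2:1, J3:3, J4:2, J5:3

Maximum worker degree is 3, achieved by: W1, W2, W5
Minimum job degree is 1, achieved by: J2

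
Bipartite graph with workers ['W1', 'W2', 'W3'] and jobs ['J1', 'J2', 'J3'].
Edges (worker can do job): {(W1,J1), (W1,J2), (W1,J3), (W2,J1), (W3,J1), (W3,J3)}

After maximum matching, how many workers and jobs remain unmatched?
Unmatched: 0 workers, 0 jobs

Maximum matching size: 3
Workers: 3 total, 3 matched, 0 unmatched
Jobs: 3 total, 3 matched, 0 unmatched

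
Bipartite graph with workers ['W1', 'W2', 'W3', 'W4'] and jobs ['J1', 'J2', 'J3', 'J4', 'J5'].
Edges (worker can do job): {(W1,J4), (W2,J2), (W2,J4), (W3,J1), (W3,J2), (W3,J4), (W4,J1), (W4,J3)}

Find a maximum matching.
Matching: {(W1,J4), (W2,J2), (W3,J1), (W4,J3)}

Maximum matching (size 4):
  W1 → J4
  W2 → J2
  W3 → J1
  W4 → J3

Each worker is assigned to at most one job, and each job to at most one worker.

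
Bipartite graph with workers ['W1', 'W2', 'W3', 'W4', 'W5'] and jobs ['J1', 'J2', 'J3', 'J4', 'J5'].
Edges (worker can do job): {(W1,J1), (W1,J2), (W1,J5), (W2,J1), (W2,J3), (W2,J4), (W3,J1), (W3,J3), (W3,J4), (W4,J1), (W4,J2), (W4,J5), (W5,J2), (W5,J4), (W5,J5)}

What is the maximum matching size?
Maximum matching size = 5

Maximum matching: {(W1,J5), (W2,J3), (W3,J1), (W4,J2), (W5,J4)}
Size: 5

This assigns 5 workers to 5 distinct jobs.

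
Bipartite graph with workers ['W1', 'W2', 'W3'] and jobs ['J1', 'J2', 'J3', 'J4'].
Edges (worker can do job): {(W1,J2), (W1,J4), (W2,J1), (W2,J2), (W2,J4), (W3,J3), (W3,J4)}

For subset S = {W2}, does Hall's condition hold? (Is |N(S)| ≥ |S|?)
Yes: |N(S)| = 3, |S| = 1

Subset S = {W2}
Neighbors N(S) = {J1, J2, J4}

|N(S)| = 3, |S| = 1
Hall's condition: |N(S)| ≥ |S| is satisfied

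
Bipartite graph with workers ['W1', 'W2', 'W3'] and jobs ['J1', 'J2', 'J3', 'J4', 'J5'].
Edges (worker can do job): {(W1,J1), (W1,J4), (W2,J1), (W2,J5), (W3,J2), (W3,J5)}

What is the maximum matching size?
Maximum matching size = 3

Maximum matching: {(W1,J4), (W2,J1), (W3,J2)}
Size: 3

This assigns 3 workers to 3 distinct jobs.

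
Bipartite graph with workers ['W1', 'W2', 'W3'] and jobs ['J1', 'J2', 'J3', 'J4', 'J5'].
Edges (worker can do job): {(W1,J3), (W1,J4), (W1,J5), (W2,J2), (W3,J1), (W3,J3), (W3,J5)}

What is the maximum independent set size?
Maximum independent set = 5

By König's theorem:
- Min vertex cover = Max matching = 3
- Max independent set = Total vertices - Min vertex cover
- Max independent set = 8 - 3 = 5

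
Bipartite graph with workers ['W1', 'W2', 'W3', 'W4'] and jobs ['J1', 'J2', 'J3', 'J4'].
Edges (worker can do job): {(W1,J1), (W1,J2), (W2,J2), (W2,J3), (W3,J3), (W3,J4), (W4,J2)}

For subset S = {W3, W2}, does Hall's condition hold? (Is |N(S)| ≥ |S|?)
Yes: |N(S)| = 3, |S| = 2

Subset S = {W3, W2}
Neighbors N(S) = {J2, J3, J4}

|N(S)| = 3, |S| = 2
Hall's condition: |N(S)| ≥ |S| is satisfied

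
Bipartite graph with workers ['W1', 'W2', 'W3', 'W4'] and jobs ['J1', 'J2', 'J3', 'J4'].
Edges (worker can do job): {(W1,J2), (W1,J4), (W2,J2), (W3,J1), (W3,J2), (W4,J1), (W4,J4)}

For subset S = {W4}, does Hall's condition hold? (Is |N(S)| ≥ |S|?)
Yes: |N(S)| = 2, |S| = 1

Subset S = {W4}
Neighbors N(S) = {J1, J4}

|N(S)| = 2, |S| = 1
Hall's condition: |N(S)| ≥ |S| is satisfied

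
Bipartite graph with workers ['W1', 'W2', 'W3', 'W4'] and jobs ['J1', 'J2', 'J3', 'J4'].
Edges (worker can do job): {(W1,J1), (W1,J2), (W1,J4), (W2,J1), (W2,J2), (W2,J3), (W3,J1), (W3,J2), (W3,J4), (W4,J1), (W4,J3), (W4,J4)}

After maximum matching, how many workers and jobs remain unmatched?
Unmatched: 0 workers, 0 jobs

Maximum matching size: 4
Workers: 4 total, 4 matched, 0 unmatched
Jobs: 4 total, 4 matched, 0 unmatched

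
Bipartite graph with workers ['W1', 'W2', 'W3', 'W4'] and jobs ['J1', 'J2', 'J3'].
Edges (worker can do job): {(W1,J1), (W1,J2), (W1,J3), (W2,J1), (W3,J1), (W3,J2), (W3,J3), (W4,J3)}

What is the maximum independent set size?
Maximum independent set = 4

By König's theorem:
- Min vertex cover = Max matching = 3
- Max independent set = Total vertices - Min vertex cover
- Max independent set = 7 - 3 = 4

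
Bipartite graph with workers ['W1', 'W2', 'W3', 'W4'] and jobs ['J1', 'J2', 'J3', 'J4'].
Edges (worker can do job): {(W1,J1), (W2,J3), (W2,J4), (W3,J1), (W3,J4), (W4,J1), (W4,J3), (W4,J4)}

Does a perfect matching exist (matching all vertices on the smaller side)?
No, maximum matching has size 3 < 4

Maximum matching has size 3, need 4 for perfect matching.
Unmatched workers: ['W1']
Unmatched jobs: ['J2']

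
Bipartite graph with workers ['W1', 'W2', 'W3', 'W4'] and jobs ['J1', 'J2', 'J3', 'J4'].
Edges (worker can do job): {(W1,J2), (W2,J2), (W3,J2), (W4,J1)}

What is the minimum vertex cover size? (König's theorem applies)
Minimum vertex cover size = 2

By König's theorem: in bipartite graphs,
min vertex cover = max matching = 2

Maximum matching has size 2, so minimum vertex cover also has size 2.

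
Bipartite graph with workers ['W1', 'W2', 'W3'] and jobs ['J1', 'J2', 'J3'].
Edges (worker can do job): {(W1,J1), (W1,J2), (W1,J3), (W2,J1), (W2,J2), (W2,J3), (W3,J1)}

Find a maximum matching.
Matching: {(W1,J2), (W2,J3), (W3,J1)}

Maximum matching (size 3):
  W1 → J2
  W2 → J3
  W3 → J1

Each worker is assigned to at most one job, and each job to at most one worker.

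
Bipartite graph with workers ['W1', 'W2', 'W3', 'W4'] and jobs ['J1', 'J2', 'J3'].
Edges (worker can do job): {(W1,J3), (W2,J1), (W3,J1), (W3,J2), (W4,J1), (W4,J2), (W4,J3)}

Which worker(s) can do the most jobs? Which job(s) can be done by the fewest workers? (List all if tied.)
Most versatile: W4 (3 jobs); Least covered: J2, J3 (2 workers)

Worker degrees (jobs they can do): W1:1, W2:1, W3:2, W4:3
Job degrees (workers who can do it): J1:3, J2:2, J3:2

Maximum worker degree is 3, achieved by: W4
Minimum job degree is 2, achieved by: J2, J3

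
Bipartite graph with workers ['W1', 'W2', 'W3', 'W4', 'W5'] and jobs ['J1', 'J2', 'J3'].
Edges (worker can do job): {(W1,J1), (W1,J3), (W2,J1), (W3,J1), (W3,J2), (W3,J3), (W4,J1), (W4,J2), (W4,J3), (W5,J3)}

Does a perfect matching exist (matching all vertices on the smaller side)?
Yes, perfect matching exists (size 3)

Perfect matching: {(W3,J1), (W4,J2), (W5,J3)}
All 3 vertices on the smaller side are matched.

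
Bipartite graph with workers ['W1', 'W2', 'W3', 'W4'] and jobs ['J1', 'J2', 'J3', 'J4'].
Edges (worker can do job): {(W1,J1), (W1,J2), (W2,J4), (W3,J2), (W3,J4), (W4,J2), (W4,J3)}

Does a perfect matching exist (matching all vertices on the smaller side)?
Yes, perfect matching exists (size 4)

Perfect matching: {(W1,J1), (W2,J4), (W3,J2), (W4,J3)}
All 4 vertices on the smaller side are matched.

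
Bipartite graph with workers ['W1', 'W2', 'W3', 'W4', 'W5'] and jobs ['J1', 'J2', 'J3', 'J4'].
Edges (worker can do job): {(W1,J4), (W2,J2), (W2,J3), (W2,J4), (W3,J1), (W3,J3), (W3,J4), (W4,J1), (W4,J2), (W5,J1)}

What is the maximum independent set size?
Maximum independent set = 5

By König's theorem:
- Min vertex cover = Max matching = 4
- Max independent set = Total vertices - Min vertex cover
- Max independent set = 9 - 4 = 5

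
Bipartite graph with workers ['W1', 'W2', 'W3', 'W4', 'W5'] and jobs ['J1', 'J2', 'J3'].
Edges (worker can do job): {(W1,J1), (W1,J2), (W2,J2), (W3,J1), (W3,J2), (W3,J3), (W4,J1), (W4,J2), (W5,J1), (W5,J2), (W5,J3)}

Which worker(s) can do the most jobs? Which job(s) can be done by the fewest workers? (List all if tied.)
Most versatile: W3, W5 (3 jobs); Least covered: J3 (2 workers)

Worker degrees (jobs they can do): W1:2, W2:1, W3:3, W4:2, W5:3
Job degrees (workers who can do it): J1:4, J2:5, J3:2

Maximum worker degree is 3, achieved by: W3, W5
Minimum job degree is 2, achieved by: J3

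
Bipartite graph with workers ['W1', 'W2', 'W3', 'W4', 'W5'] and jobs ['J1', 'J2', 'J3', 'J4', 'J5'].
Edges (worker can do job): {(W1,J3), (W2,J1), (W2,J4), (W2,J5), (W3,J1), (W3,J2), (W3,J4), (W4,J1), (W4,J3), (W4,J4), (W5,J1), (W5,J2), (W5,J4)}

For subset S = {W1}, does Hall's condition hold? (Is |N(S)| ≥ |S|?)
Yes: |N(S)| = 1, |S| = 1

Subset S = {W1}
Neighbors N(S) = {J3}

|N(S)| = 1, |S| = 1
Hall's condition: |N(S)| ≥ |S| is satisfied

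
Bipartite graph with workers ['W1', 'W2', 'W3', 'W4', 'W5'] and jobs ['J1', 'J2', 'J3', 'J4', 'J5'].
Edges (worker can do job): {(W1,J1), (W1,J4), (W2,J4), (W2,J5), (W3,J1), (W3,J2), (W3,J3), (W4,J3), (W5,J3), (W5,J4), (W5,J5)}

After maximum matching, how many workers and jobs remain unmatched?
Unmatched: 0 workers, 0 jobs

Maximum matching size: 5
Workers: 5 total, 5 matched, 0 unmatched
Jobs: 5 total, 5 matched, 0 unmatched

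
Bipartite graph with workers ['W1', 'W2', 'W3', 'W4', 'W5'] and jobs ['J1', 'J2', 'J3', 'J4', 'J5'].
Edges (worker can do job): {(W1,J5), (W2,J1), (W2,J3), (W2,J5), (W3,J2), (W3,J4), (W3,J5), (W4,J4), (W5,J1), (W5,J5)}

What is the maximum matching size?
Maximum matching size = 5

Maximum matching: {(W1,J5), (W2,J3), (W3,J2), (W4,J4), (W5,J1)}
Size: 5

This assigns 5 workers to 5 distinct jobs.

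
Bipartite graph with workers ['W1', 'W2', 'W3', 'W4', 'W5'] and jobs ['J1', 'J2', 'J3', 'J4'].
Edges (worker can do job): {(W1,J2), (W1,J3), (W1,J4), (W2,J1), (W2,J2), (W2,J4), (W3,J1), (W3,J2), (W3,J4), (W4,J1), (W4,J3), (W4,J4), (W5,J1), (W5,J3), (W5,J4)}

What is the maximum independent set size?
Maximum independent set = 5

By König's theorem:
- Min vertex cover = Max matching = 4
- Max independent set = Total vertices - Min vertex cover
- Max independent set = 9 - 4 = 5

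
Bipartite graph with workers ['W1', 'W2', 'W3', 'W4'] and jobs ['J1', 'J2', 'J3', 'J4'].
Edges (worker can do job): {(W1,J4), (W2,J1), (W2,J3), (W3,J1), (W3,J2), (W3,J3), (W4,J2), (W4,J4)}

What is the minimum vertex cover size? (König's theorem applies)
Minimum vertex cover size = 4

By König's theorem: in bipartite graphs,
min vertex cover = max matching = 4

Maximum matching has size 4, so minimum vertex cover also has size 4.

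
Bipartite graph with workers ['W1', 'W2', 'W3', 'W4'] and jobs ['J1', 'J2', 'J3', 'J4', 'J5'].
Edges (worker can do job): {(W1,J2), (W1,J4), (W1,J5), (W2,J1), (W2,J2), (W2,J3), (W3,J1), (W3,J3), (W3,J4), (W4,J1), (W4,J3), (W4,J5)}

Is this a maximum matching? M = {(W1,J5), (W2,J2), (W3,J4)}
No, size 3 is not maximum

Proposed matching has size 3.
Maximum matching size for this graph: 4.

This is NOT maximum - can be improved to size 4.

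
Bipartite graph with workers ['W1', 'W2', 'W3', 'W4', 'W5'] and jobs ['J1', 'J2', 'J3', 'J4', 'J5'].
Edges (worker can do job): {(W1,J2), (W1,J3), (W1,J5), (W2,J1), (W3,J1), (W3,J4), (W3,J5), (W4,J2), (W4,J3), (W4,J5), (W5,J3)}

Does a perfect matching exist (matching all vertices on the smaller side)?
Yes, perfect matching exists (size 5)

Perfect matching: {(W1,J5), (W2,J1), (W3,J4), (W4,J2), (W5,J3)}
All 5 vertices on the smaller side are matched.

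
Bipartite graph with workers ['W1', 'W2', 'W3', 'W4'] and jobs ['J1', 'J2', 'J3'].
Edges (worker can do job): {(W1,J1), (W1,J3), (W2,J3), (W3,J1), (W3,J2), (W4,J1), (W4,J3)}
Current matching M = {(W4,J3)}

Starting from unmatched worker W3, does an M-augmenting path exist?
Yes: W3 → J1

An M-augmenting path alternates non-matching / matching edges, starting and ending at unmatched vertices.
Path: W3 → J1
(J1 is unmatched in M, so the path is augmenting.)
Flipping edges along this path would increase |M| from 1 to 2.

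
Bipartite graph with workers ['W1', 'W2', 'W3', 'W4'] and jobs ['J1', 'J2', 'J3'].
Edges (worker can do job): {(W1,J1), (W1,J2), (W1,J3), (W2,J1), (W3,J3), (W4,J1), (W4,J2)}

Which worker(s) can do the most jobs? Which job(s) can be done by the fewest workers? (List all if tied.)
Most versatile: W1 (3 jobs); Least covered: J2, J3 (2 workers)

Worker degrees (jobs they can do): W1:3, W2:1, W3:1, W4:2
Job degrees (workers who can do it): J1:3, J2:2, J3:2

Maximum worker degree is 3, achieved by: W1
Minimum job degree is 2, achieved by: J2, J3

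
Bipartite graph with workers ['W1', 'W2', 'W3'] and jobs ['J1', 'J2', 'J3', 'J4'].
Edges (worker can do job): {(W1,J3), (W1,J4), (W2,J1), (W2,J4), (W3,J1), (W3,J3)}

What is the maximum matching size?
Maximum matching size = 3

Maximum matching: {(W1,J4), (W2,J1), (W3,J3)}
Size: 3

This assigns 3 workers to 3 distinct jobs.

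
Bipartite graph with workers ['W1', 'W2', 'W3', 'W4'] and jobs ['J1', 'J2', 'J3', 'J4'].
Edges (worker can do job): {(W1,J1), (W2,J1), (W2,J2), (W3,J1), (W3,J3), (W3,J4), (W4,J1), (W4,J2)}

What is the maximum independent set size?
Maximum independent set = 5

By König's theorem:
- Min vertex cover = Max matching = 3
- Max independent set = Total vertices - Min vertex cover
- Max independent set = 8 - 3 = 5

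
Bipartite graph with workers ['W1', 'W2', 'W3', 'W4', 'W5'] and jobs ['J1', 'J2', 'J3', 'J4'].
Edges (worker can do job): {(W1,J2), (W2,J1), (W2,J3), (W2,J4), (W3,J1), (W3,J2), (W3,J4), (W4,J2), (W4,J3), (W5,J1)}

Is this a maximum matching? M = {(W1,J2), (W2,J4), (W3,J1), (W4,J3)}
Yes, size 4 is maximum

Proposed matching has size 4.
Maximum matching size for this graph: 4.

This is a maximum matching.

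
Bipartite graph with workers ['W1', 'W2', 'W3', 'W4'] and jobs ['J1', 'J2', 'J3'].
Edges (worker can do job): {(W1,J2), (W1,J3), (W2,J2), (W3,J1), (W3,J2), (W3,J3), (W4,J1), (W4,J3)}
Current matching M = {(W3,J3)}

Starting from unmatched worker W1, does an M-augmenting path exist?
Yes: W1 → J3 → W3 → J1

An M-augmenting path alternates non-matching / matching edges, starting and ending at unmatched vertices.
Path: W1 → J3 → W3 → J1
(J1 is unmatched in M, so the path is augmenting.)
Flipping edges along this path would increase |M| from 1 to 2.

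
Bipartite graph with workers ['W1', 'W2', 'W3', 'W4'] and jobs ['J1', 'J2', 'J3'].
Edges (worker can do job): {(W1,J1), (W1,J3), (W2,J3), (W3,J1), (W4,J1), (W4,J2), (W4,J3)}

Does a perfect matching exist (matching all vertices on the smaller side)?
Yes, perfect matching exists (size 3)

Perfect matching: {(W1,J3), (W3,J1), (W4,J2)}
All 3 vertices on the smaller side are matched.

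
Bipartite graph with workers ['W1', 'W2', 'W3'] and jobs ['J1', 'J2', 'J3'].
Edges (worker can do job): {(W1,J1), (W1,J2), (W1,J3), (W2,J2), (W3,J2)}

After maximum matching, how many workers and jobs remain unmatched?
Unmatched: 1 workers, 1 jobs

Maximum matching size: 2
Workers: 3 total, 2 matched, 1 unmatched
Jobs: 3 total, 2 matched, 1 unmatched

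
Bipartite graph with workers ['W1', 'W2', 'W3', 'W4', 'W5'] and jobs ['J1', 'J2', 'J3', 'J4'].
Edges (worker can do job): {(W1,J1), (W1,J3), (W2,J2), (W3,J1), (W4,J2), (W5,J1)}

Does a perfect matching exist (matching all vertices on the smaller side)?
No, maximum matching has size 3 < 4

Maximum matching has size 3, need 4 for perfect matching.
Unmatched workers: ['W5', 'W2']
Unmatched jobs: ['J4']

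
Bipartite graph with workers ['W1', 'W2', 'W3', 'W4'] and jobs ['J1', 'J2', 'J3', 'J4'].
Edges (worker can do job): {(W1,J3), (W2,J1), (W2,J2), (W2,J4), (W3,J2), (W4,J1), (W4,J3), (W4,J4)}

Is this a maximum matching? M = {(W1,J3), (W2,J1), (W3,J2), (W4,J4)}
Yes, size 4 is maximum

Proposed matching has size 4.
Maximum matching size for this graph: 4.

This is a maximum matching.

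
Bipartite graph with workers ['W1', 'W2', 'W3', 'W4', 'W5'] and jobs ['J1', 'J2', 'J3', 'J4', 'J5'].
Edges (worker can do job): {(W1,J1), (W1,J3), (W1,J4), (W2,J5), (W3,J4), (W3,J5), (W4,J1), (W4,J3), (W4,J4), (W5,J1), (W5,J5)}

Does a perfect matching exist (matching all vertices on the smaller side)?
No, maximum matching has size 4 < 5

Maximum matching has size 4, need 5 for perfect matching.
Unmatched workers: ['W2']
Unmatched jobs: ['J2']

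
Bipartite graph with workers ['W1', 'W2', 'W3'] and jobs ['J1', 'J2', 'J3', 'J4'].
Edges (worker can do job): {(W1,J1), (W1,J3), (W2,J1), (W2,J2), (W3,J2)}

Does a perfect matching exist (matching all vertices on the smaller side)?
Yes, perfect matching exists (size 3)

Perfect matching: {(W1,J3), (W2,J1), (W3,J2)}
All 3 vertices on the smaller side are matched.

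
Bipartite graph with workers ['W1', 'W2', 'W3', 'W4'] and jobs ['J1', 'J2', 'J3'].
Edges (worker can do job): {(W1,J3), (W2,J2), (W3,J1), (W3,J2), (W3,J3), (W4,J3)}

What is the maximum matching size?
Maximum matching size = 3

Maximum matching: {(W2,J2), (W3,J1), (W4,J3)}
Size: 3

This assigns 3 workers to 3 distinct jobs.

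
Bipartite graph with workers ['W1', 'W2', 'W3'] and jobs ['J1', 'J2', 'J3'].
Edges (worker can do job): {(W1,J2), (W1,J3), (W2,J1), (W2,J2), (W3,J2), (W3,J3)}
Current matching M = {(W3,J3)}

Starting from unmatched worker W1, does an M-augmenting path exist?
Yes: W1 → J3 → W3 → J2

An M-augmenting path alternates non-matching / matching edges, starting and ending at unmatched vertices.
Path: W1 → J3 → W3 → J2
(J2 is unmatched in M, so the path is augmenting.)
Flipping edges along this path would increase |M| from 1 to 2.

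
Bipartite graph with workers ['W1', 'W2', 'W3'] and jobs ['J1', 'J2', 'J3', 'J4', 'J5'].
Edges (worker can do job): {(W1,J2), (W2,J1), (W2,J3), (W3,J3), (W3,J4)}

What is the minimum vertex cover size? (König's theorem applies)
Minimum vertex cover size = 3

By König's theorem: in bipartite graphs,
min vertex cover = max matching = 3

Maximum matching has size 3, so minimum vertex cover also has size 3.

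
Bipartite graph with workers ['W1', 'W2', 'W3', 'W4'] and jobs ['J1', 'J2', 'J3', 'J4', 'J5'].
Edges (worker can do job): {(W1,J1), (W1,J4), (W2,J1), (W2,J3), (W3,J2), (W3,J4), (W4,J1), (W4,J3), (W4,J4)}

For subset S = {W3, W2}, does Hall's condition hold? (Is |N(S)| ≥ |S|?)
Yes: |N(S)| = 4, |S| = 2

Subset S = {W3, W2}
Neighbors N(S) = {J1, J2, J3, J4}

|N(S)| = 4, |S| = 2
Hall's condition: |N(S)| ≥ |S| is satisfied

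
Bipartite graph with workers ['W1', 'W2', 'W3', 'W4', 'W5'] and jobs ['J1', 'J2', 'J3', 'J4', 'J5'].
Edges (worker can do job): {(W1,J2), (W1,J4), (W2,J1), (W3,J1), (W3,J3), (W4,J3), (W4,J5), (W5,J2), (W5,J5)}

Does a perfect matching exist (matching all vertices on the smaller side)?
Yes, perfect matching exists (size 5)

Perfect matching: {(W1,J4), (W2,J1), (W3,J3), (W4,J5), (W5,J2)}
All 5 vertices on the smaller side are matched.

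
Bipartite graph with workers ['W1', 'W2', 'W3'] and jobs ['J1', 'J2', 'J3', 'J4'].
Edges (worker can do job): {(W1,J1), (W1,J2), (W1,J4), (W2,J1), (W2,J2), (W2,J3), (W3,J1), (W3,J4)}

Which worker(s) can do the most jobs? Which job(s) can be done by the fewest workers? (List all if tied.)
Most versatile: W1, W2 (3 jobs); Least covered: J3 (1 workers)

Worker degrees (jobs they can do): W1:3, W2:3, W3:2
Job degrees (workers who can do it): J1:3, J2:2, J3:1, J4:2

Maximum worker degree is 3, achieved by: W1, W2
Minimum job degree is 1, achieved by: J3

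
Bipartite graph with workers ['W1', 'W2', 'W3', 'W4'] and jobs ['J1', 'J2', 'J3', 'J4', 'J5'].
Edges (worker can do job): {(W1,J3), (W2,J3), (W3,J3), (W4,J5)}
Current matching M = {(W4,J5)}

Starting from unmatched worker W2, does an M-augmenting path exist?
Yes: W2 → J3

An M-augmenting path alternates non-matching / matching edges, starting and ending at unmatched vertices.
Path: W2 → J3
(J3 is unmatched in M, so the path is augmenting.)
Flipping edges along this path would increase |M| from 1 to 2.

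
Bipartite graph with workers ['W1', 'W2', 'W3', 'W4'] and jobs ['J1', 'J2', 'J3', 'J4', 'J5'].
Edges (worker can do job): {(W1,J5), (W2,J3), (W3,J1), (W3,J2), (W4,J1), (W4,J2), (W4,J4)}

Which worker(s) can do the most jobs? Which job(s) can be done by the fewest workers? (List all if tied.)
Most versatile: W4 (3 jobs); Least covered: J3, J4, J5 (1 workers)

Worker degrees (jobs they can do): W1:1, W2:1, W3:2, W4:3
Job degrees (workers who can do it): J1:2, J2:2, J3:1, J4:1, J5:1

Maximum worker degree is 3, achieved by: W4
Minimum job degree is 1, achieved by: J3, J4, J5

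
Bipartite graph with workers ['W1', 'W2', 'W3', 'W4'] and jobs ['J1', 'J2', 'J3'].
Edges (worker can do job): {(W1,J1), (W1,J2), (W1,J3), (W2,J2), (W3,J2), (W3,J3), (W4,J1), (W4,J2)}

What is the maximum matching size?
Maximum matching size = 3

Maximum matching: {(W1,J2), (W3,J3), (W4,J1)}
Size: 3

This assigns 3 workers to 3 distinct jobs.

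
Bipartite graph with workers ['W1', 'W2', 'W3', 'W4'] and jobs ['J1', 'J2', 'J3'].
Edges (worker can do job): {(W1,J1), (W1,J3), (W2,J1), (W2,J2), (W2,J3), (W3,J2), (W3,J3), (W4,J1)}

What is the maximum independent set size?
Maximum independent set = 4

By König's theorem:
- Min vertex cover = Max matching = 3
- Max independent set = Total vertices - Min vertex cover
- Max independent set = 7 - 3 = 4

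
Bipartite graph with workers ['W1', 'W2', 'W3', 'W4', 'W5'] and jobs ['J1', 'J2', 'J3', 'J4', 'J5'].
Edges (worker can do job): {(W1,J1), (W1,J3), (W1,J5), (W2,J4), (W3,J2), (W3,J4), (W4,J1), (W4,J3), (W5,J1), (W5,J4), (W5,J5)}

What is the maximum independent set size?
Maximum independent set = 5

By König's theorem:
- Min vertex cover = Max matching = 5
- Max independent set = Total vertices - Min vertex cover
- Max independent set = 10 - 5 = 5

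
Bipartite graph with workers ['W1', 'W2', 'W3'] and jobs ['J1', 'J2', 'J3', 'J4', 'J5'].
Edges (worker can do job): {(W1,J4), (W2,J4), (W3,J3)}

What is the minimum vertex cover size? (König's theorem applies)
Minimum vertex cover size = 2

By König's theorem: in bipartite graphs,
min vertex cover = max matching = 2

Maximum matching has size 2, so minimum vertex cover also has size 2.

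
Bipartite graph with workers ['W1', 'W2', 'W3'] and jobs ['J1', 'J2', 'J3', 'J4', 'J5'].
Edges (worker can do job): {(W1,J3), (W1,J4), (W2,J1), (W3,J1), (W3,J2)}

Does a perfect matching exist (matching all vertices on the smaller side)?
Yes, perfect matching exists (size 3)

Perfect matching: {(W1,J4), (W2,J1), (W3,J2)}
All 3 vertices on the smaller side are matched.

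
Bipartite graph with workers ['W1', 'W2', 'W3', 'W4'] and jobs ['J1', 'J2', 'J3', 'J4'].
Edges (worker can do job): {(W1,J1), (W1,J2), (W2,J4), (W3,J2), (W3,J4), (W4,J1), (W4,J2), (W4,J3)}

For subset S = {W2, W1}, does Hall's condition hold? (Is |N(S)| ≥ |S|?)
Yes: |N(S)| = 3, |S| = 2

Subset S = {W2, W1}
Neighbors N(S) = {J1, J2, J4}

|N(S)| = 3, |S| = 2
Hall's condition: |N(S)| ≥ |S| is satisfied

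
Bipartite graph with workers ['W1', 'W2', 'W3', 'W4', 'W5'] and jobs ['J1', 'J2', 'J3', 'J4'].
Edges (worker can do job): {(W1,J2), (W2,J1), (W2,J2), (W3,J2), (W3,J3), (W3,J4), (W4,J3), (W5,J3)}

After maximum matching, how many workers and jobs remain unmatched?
Unmatched: 1 workers, 0 jobs

Maximum matching size: 4
Workers: 5 total, 4 matched, 1 unmatched
Jobs: 4 total, 4 matched, 0 unmatched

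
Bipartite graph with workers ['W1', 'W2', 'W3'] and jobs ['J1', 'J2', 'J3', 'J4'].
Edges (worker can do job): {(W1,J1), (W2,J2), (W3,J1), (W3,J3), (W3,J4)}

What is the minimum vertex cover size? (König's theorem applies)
Minimum vertex cover size = 3

By König's theorem: in bipartite graphs,
min vertex cover = max matching = 3

Maximum matching has size 3, so minimum vertex cover also has size 3.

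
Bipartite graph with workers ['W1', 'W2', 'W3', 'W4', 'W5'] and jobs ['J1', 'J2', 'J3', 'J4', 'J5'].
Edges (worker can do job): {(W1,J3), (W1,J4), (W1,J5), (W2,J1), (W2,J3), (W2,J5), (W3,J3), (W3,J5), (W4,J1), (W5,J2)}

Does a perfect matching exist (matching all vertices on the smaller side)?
Yes, perfect matching exists (size 5)

Perfect matching: {(W1,J4), (W2,J3), (W3,J5), (W4,J1), (W5,J2)}
All 5 vertices on the smaller side are matched.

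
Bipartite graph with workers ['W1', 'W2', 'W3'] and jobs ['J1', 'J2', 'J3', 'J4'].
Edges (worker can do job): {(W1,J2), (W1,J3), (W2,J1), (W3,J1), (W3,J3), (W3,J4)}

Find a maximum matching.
Matching: {(W1,J2), (W2,J1), (W3,J3)}

Maximum matching (size 3):
  W1 → J2
  W2 → J1
  W3 → J3

Each worker is assigned to at most one job, and each job to at most one worker.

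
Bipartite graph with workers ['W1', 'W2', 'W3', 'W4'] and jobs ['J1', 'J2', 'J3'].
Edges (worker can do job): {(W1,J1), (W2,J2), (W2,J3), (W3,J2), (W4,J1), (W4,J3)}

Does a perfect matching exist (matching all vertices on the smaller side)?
Yes, perfect matching exists (size 3)

Perfect matching: {(W2,J3), (W3,J2), (W4,J1)}
All 3 vertices on the smaller side are matched.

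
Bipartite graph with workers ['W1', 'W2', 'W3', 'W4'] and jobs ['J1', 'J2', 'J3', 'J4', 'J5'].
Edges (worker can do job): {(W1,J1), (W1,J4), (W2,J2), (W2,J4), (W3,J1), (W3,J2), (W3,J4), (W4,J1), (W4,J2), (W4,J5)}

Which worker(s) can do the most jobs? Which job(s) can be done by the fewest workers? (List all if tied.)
Most versatile: W3, W4 (3 jobs); Least covered: J3 (0 workers)

Worker degrees (jobs they can do): W1:2, W2:2, W3:3, W4:3
Job degrees (workers who can do it): J1:3, J2:3, J3:0, J4:3, J5:1

Maximum worker degree is 3, achieved by: W3, W4
Minimum job degree is 0, achieved by: J3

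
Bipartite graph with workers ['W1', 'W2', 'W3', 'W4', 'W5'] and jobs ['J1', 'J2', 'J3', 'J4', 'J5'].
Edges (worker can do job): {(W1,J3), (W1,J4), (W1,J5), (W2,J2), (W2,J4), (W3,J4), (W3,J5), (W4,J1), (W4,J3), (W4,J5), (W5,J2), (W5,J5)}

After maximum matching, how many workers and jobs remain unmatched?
Unmatched: 0 workers, 0 jobs

Maximum matching size: 5
Workers: 5 total, 5 matched, 0 unmatched
Jobs: 5 total, 5 matched, 0 unmatched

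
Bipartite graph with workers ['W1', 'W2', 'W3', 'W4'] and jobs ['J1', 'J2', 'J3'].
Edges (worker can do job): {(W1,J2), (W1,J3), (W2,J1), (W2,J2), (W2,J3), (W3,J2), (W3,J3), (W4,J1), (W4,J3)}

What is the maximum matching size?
Maximum matching size = 3

Maximum matching: {(W1,J2), (W3,J3), (W4,J1)}
Size: 3

This assigns 3 workers to 3 distinct jobs.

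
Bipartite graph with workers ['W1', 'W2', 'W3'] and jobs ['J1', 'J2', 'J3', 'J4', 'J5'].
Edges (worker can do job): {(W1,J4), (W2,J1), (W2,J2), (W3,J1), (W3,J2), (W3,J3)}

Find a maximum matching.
Matching: {(W1,J4), (W2,J2), (W3,J1)}

Maximum matching (size 3):
  W1 → J4
  W2 → J2
  W3 → J1

Each worker is assigned to at most one job, and each job to at most one worker.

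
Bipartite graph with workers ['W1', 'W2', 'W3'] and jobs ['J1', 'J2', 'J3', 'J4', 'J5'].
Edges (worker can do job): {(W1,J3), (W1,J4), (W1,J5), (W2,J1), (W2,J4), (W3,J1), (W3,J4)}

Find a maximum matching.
Matching: {(W1,J5), (W2,J1), (W3,J4)}

Maximum matching (size 3):
  W1 → J5
  W2 → J1
  W3 → J4

Each worker is assigned to at most one job, and each job to at most one worker.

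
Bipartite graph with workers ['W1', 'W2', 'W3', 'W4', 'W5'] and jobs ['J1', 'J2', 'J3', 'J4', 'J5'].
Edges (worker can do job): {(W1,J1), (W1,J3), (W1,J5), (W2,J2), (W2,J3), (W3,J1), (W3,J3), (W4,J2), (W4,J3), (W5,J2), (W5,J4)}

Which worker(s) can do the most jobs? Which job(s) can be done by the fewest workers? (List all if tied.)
Most versatile: W1 (3 jobs); Least covered: J4, J5 (1 workers)

Worker degrees (jobs they can do): W1:3, W2:2, W3:2, W4:2, W5:2
Job degrees (workers who can do it): J1:2, J2:3, J3:4, J4:1, J5:1

Maximum worker degree is 3, achieved by: W1
Minimum job degree is 1, achieved by: J4, J5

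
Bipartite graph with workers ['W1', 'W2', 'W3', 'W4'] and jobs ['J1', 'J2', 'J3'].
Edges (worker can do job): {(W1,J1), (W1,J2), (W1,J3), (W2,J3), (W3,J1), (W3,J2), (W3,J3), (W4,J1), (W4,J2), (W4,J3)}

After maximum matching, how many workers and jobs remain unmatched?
Unmatched: 1 workers, 0 jobs

Maximum matching size: 3
Workers: 4 total, 3 matched, 1 unmatched
Jobs: 3 total, 3 matched, 0 unmatched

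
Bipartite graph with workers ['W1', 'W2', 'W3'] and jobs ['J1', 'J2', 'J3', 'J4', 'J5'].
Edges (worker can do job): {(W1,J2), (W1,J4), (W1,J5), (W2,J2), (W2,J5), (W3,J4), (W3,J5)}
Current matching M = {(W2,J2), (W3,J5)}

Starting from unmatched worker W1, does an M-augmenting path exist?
Yes: W1 → J2 → W2 → J5 → W3 → J4

An M-augmenting path alternates non-matching / matching edges, starting and ending at unmatched vertices.
Path: W1 → J2 → W2 → J5 → W3 → J4
(J4 is unmatched in M, so the path is augmenting.)
Flipping edges along this path would increase |M| from 2 to 3.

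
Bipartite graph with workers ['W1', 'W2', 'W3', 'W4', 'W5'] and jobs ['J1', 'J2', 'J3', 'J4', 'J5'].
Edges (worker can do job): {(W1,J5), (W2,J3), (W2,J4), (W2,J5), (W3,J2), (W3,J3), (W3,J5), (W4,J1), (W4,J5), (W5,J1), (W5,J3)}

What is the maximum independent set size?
Maximum independent set = 5

By König's theorem:
- Min vertex cover = Max matching = 5
- Max independent set = Total vertices - Min vertex cover
- Max independent set = 10 - 5 = 5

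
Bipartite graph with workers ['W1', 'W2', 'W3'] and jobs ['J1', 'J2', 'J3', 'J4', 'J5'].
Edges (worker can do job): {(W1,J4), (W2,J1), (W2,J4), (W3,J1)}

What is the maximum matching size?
Maximum matching size = 2

Maximum matching: {(W1,J4), (W3,J1)}
Size: 2

This assigns 2 workers to 2 distinct jobs.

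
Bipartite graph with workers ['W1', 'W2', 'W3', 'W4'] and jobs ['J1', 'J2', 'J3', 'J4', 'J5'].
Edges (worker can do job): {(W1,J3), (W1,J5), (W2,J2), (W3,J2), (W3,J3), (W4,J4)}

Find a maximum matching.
Matching: {(W1,J5), (W2,J2), (W3,J3), (W4,J4)}

Maximum matching (size 4):
  W1 → J5
  W2 → J2
  W3 → J3
  W4 → J4

Each worker is assigned to at most one job, and each job to at most one worker.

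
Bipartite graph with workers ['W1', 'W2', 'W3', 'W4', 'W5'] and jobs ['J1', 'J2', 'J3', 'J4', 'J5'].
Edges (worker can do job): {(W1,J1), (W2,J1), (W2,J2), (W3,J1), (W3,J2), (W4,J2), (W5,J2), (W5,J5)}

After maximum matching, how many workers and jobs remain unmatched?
Unmatched: 2 workers, 2 jobs

Maximum matching size: 3
Workers: 5 total, 3 matched, 2 unmatched
Jobs: 5 total, 3 matched, 2 unmatched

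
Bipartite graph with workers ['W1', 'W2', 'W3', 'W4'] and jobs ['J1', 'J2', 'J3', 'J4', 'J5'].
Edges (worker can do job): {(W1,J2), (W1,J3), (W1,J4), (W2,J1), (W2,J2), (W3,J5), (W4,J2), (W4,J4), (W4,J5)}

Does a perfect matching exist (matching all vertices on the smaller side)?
Yes, perfect matching exists (size 4)

Perfect matching: {(W1,J2), (W2,J1), (W3,J5), (W4,J4)}
All 4 vertices on the smaller side are matched.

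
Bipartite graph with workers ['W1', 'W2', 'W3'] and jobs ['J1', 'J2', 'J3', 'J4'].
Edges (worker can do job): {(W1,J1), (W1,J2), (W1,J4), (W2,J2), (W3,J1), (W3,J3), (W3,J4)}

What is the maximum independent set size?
Maximum independent set = 4

By König's theorem:
- Min vertex cover = Max matching = 3
- Max independent set = Total vertices - Min vertex cover
- Max independent set = 7 - 3 = 4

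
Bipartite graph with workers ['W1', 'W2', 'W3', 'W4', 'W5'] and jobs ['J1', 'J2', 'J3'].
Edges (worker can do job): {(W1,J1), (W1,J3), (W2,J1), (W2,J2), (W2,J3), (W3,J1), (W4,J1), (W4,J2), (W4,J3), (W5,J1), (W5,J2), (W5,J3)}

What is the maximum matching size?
Maximum matching size = 3

Maximum matching: {(W3,J1), (W4,J2), (W5,J3)}
Size: 3

This assigns 3 workers to 3 distinct jobs.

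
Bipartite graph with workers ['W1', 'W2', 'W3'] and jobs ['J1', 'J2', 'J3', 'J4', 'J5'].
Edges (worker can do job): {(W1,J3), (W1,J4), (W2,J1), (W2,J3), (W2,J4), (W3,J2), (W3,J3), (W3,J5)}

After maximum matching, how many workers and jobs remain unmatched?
Unmatched: 0 workers, 2 jobs

Maximum matching size: 3
Workers: 3 total, 3 matched, 0 unmatched
Jobs: 5 total, 3 matched, 2 unmatched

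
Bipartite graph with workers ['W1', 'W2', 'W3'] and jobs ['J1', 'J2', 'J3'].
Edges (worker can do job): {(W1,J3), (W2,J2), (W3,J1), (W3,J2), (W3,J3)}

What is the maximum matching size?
Maximum matching size = 3

Maximum matching: {(W1,J3), (W2,J2), (W3,J1)}
Size: 3

This assigns 3 workers to 3 distinct jobs.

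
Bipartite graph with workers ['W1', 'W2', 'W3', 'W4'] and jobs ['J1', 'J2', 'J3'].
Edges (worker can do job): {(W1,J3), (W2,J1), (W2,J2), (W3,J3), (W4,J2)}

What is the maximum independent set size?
Maximum independent set = 4

By König's theorem:
- Min vertex cover = Max matching = 3
- Max independent set = Total vertices - Min vertex cover
- Max independent set = 7 - 3 = 4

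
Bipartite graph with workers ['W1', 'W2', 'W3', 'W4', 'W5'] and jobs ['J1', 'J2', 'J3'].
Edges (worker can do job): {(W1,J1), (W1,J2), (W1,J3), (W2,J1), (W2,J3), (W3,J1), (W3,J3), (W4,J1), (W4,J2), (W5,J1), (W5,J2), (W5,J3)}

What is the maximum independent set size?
Maximum independent set = 5

By König's theorem:
- Min vertex cover = Max matching = 3
- Max independent set = Total vertices - Min vertex cover
- Max independent set = 8 - 3 = 5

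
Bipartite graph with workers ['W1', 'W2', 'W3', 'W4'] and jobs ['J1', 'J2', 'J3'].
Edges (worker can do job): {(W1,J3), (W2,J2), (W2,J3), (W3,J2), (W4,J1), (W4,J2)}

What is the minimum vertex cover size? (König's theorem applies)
Minimum vertex cover size = 3

By König's theorem: in bipartite graphs,
min vertex cover = max matching = 3

Maximum matching has size 3, so minimum vertex cover also has size 3.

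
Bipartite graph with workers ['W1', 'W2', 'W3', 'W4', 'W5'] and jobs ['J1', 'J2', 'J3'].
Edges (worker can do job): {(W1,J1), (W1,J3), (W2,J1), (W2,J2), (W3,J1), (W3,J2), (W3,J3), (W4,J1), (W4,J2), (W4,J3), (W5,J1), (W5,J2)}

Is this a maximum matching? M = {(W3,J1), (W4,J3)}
No, size 2 is not maximum

Proposed matching has size 2.
Maximum matching size for this graph: 3.

This is NOT maximum - can be improved to size 3.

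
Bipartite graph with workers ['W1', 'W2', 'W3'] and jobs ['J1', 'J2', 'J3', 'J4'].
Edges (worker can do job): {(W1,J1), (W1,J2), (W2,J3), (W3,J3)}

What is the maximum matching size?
Maximum matching size = 2

Maximum matching: {(W1,J2), (W3,J3)}
Size: 2

This assigns 2 workers to 2 distinct jobs.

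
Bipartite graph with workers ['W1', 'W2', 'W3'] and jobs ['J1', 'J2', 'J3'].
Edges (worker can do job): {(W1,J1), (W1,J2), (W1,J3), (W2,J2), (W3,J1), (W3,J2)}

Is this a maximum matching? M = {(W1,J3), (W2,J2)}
No, size 2 is not maximum

Proposed matching has size 2.
Maximum matching size for this graph: 3.

This is NOT maximum - can be improved to size 3.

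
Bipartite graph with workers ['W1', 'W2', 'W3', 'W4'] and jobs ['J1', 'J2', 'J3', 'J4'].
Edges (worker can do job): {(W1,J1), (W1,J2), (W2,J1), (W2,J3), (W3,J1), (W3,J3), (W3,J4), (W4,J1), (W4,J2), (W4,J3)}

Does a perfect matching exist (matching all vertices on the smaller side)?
Yes, perfect matching exists (size 4)

Perfect matching: {(W1,J2), (W2,J1), (W3,J4), (W4,J3)}
All 4 vertices on the smaller side are matched.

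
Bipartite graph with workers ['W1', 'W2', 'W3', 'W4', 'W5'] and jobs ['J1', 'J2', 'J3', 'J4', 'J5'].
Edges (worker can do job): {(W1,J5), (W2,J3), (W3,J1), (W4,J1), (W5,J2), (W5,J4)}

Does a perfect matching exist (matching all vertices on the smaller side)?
No, maximum matching has size 4 < 5

Maximum matching has size 4, need 5 for perfect matching.
Unmatched workers: ['W4']
Unmatched jobs: ['J4']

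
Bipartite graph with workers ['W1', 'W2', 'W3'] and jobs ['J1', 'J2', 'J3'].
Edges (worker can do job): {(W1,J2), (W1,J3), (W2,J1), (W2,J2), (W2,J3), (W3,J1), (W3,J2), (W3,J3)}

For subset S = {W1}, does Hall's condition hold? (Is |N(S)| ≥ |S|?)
Yes: |N(S)| = 2, |S| = 1

Subset S = {W1}
Neighbors N(S) = {J2, J3}

|N(S)| = 2, |S| = 1
Hall's condition: |N(S)| ≥ |S| is satisfied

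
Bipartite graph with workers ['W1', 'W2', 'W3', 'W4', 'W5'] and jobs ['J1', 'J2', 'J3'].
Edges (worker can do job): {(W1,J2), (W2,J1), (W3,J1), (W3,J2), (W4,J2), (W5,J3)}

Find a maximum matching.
Matching: {(W2,J1), (W3,J2), (W5,J3)}

Maximum matching (size 3):
  W2 → J1
  W3 → J2
  W5 → J3

Each worker is assigned to at most one job, and each job to at most one worker.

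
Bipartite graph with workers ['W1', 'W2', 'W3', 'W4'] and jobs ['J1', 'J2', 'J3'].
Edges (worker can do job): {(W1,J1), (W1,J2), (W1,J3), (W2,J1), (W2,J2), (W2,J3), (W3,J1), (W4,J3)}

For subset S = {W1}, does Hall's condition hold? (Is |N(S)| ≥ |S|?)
Yes: |N(S)| = 3, |S| = 1

Subset S = {W1}
Neighbors N(S) = {J1, J2, J3}

|N(S)| = 3, |S| = 1
Hall's condition: |N(S)| ≥ |S| is satisfied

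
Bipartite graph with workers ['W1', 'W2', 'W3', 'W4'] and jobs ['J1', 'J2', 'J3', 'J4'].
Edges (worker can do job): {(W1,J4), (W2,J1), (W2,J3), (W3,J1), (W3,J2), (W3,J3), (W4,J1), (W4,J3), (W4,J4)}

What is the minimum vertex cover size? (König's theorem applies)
Minimum vertex cover size = 4

By König's theorem: in bipartite graphs,
min vertex cover = max matching = 4

Maximum matching has size 4, so minimum vertex cover also has size 4.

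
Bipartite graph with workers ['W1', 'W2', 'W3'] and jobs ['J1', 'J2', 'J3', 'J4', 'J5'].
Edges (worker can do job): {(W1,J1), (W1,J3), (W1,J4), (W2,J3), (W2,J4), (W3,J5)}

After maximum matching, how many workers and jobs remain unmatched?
Unmatched: 0 workers, 2 jobs

Maximum matching size: 3
Workers: 3 total, 3 matched, 0 unmatched
Jobs: 5 total, 3 matched, 2 unmatched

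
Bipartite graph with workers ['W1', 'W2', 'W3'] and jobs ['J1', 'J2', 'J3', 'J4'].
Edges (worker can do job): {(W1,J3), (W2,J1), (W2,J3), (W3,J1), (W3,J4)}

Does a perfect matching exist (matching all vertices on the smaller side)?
Yes, perfect matching exists (size 3)

Perfect matching: {(W1,J3), (W2,J1), (W3,J4)}
All 3 vertices on the smaller side are matched.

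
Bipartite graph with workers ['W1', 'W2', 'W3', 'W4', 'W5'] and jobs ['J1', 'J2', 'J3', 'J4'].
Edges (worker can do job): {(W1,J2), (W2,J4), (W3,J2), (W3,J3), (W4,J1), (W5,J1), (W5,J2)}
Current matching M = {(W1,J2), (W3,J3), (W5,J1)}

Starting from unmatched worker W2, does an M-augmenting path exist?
Yes: W2 → J4

An M-augmenting path alternates non-matching / matching edges, starting and ending at unmatched vertices.
Path: W2 → J4
(J4 is unmatched in M, so the path is augmenting.)
Flipping edges along this path would increase |M| from 3 to 4.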